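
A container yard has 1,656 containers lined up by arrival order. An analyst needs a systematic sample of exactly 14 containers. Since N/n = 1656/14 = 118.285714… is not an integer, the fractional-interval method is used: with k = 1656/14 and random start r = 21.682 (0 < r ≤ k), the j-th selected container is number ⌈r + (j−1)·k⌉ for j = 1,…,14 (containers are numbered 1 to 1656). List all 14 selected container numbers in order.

22, 140, 259, 377, 495, 614, 732, 850, 968, 1087, 1205, 1323, 1442, 1560

j=1: r + 0k = 21.682 → ⌈·⌉ = 22
j=2: r + 1k = 139.967714… → ⌈·⌉ = 140
j=3: r + 2k = 258.253428… → ⌈·⌉ = 259
j=4: r + 3k = 376.539142… → ⌈·⌉ = 377
j=5: r + 4k = 494.824857… → ⌈·⌉ = 495
j=6: r + 5k = 613.110571… → ⌈·⌉ = 614
j=7: r + 6k = 731.396285… → ⌈·⌉ = 732
j=8: r + 7k = 849.682 → ⌈·⌉ = 850
j=9: r + 8k = 967.967714… → ⌈·⌉ = 968
j=10: r + 9k = 1086.253428… → ⌈·⌉ = 1087
j=11: r + 10k = 1204.539142… → ⌈·⌉ = 1205
j=12: r + 11k = 1322.824857… → ⌈·⌉ = 1323
j=13: r + 12k = 1441.110571… → ⌈·⌉ = 1442
j=14: r + 13k = 1559.396285… → ⌈·⌉ = 1560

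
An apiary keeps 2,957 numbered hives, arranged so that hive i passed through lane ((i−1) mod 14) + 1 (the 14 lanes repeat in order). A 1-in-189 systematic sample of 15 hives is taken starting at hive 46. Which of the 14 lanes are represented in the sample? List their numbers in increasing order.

Consecutive selections differ by k = 189, so their lane numbers differ by 189 mod 14 = 7.
gcd(189, 14) = 7, so the sample visits 14/7 = 2 distinct residues mod 14.
Start 46 is lane 4; the lanes hit are 4, 11.

4, 11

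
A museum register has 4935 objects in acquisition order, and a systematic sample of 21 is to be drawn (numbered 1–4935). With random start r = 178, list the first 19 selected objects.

k = N/n = 4935/21 = 235
object 1: 178
object 2: 178 + 235 = 413
object 3: 413 + 235 = 648
object 4: 648 + 235 = 883
object 5: 883 + 235 = 1118
object 6: 1118 + 235 = 1353
object 7: 1353 + 235 = 1588
object 8: 1588 + 235 = 1823
object 9: 1823 + 235 = 2058
object 10: 2058 + 235 = 2293
object 11: 2293 + 235 = 2528
object 12: 2528 + 235 = 2763
object 13: 2763 + 235 = 2998
object 14: 2998 + 235 = 3233
object 15: 3233 + 235 = 3468
object 16: 3468 + 235 = 3703
object 17: 3703 + 235 = 3938
object 18: 3938 + 235 = 4173
object 19: 4173 + 235 = 4408

178, 413, 648, 883, 1118, 1353, 1588, 1823, 2058, 2293, 2528, 2763, 2998, 3233, 3468, 3703, 3938, 4173, 4408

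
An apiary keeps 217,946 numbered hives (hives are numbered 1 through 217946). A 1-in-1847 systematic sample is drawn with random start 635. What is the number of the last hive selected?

k = 1847
118th selection = r + (118−1)·k = 635 + 117×1847 = 635 + 216099 = 216734

216734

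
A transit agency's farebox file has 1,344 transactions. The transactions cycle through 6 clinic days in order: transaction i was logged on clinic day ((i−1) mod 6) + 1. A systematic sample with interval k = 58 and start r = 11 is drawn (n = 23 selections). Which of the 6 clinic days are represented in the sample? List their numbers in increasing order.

1, 3, 5

Consecutive selections differ by k = 58, so their clinic day numbers differ by 58 mod 6 = 4.
gcd(58, 6) = 2, so the sample visits 6/2 = 3 distinct residues mod 6.
Start 11 is clinic day 5; the clinic days hit are 1, 3, 5.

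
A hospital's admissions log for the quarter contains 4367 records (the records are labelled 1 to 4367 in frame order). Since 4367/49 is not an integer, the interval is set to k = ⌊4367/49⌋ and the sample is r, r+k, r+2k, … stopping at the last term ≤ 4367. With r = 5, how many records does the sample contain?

50

k = ⌊4367/49⌋ = 89
Achieved size = ⌊(4367 − 5)/89⌋ + 1 = ⌊4362/89⌋ + 1 = 49 + 1 = 50
(last selection: 5 + 49×89 = 4366 ≤ 4367; next would be 4455 > 4367)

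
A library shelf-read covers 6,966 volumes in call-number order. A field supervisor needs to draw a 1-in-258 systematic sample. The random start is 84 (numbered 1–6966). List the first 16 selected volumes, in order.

volume 1: 84
volume 2: 84 + 258 = 342
volume 3: 342 + 258 = 600
volume 4: 600 + 258 = 858
volume 5: 858 + 258 = 1116
volume 6: 1116 + 258 = 1374
volume 7: 1374 + 258 = 1632
volume 8: 1632 + 258 = 1890
volume 9: 1890 + 258 = 2148
volume 10: 2148 + 258 = 2406
volume 11: 2406 + 258 = 2664
volume 12: 2664 + 258 = 2922
volume 13: 2922 + 258 = 3180
volume 14: 3180 + 258 = 3438
volume 15: 3438 + 258 = 3696
volume 16: 3696 + 258 = 3954

84, 342, 600, 858, 1116, 1374, 1632, 1890, 2148, 2406, 2664, 2922, 3180, 3438, 3696, 3954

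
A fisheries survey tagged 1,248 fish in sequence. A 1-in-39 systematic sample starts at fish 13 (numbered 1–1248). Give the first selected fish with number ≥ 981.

988

k = 39
Steps past start: ⌈(981 − 13)/39⌉ = ⌈968/39⌉ = 25
Selected fish: 13 + 25×39 = 988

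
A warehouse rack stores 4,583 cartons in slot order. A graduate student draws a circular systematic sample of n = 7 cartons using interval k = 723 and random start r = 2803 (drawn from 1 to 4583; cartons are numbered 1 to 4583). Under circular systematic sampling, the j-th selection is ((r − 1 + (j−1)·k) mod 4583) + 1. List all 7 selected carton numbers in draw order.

2803, 3526, 4249, 389, 1112, 1835, 2558

Selection 1: 2803
Selection 2: 2803 + 723 = 3526
Selection 3: 3526 + 723 = 4249
Selection 4: 4249 + 723 = 4972 → 4972 − 4583 = 389
Selection 5: 389 + 723 = 1112
Selection 6: 1112 + 723 = 1835
Selection 7: 1835 + 723 = 2558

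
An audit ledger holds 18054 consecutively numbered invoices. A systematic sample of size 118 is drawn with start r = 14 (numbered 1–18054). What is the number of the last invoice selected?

17915

k = 18054/118 = 153
118th selection = r + (118−1)·k = 14 + 117×153 = 14 + 17901 = 17915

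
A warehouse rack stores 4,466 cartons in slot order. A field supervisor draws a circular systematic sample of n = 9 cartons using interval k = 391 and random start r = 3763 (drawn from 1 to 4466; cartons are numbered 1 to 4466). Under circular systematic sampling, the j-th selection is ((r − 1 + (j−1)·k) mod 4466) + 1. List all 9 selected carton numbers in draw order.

3763, 4154, 79, 470, 861, 1252, 1643, 2034, 2425

Selection 1: 3763
Selection 2: 3763 + 391 = 4154
Selection 3: 4154 + 391 = 4545 → 4545 − 4466 = 79
Selection 4: 79 + 391 = 470
Selection 5: 470 + 391 = 861
Selection 6: 861 + 391 = 1252
Selection 7: 1252 + 391 = 1643
Selection 8: 1643 + 391 = 2034
Selection 9: 2034 + 391 = 2425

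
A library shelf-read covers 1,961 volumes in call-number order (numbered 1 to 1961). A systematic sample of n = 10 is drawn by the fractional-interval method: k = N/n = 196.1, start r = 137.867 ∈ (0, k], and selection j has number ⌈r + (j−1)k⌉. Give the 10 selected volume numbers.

j=1: r + 0k = 137.867 → ⌈·⌉ = 138
j=2: r + 1k = 333.967 → ⌈·⌉ = 334
j=3: r + 2k = 530.067 → ⌈·⌉ = 531
j=4: r + 3k = 726.167 → ⌈·⌉ = 727
j=5: r + 4k = 922.267 → ⌈·⌉ = 923
j=6: r + 5k = 1118.367 → ⌈·⌉ = 1119
j=7: r + 6k = 1314.467 → ⌈·⌉ = 1315
j=8: r + 7k = 1510.567 → ⌈·⌉ = 1511
j=9: r + 8k = 1706.667 → ⌈·⌉ = 1707
j=10: r + 9k = 1902.767 → ⌈·⌉ = 1903

138, 334, 531, 727, 923, 1119, 1315, 1511, 1707, 1903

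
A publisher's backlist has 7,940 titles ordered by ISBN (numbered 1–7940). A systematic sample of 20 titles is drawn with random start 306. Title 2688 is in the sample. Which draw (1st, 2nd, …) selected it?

k = 7940/20 = 397
position = (2688 − 306)/397 + 1 = 2382/397 + 1 = 6 + 1 = 7

7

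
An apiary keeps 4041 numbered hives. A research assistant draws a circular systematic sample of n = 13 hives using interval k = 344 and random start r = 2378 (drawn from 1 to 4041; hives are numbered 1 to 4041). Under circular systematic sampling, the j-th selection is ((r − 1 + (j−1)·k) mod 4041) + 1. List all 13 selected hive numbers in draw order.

Selection 1: 2378
Selection 2: 2378 + 344 = 2722
Selection 3: 2722 + 344 = 3066
Selection 4: 3066 + 344 = 3410
Selection 5: 3410 + 344 = 3754
Selection 6: 3754 + 344 = 4098 → 4098 − 4041 = 57
Selection 7: 57 + 344 = 401
Selection 8: 401 + 344 = 745
Selection 9: 745 + 344 = 1089
Selection 10: 1089 + 344 = 1433
Selection 11: 1433 + 344 = 1777
Selection 12: 1777 + 344 = 2121
Selection 13: 2121 + 344 = 2465

2378, 2722, 3066, 3410, 3754, 57, 401, 745, 1089, 1433, 1777, 2121, 2465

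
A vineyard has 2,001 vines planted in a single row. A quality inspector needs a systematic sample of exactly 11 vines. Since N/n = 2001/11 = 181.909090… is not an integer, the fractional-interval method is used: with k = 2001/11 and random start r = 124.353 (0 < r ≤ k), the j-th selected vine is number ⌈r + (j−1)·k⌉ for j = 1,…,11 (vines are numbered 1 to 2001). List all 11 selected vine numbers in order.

125, 307, 489, 671, 852, 1034, 1216, 1398, 1580, 1762, 1944

j=1: r + 0k = 124.353 → ⌈·⌉ = 125
j=2: r + 1k = 306.262090… → ⌈·⌉ = 307
j=3: r + 2k = 488.171181… → ⌈·⌉ = 489
j=4: r + 3k = 670.080272… → ⌈·⌉ = 671
j=5: r + 4k = 851.989363… → ⌈·⌉ = 852
j=6: r + 5k = 1033.898454… → ⌈·⌉ = 1034
j=7: r + 6k = 1215.807545… → ⌈·⌉ = 1216
j=8: r + 7k = 1397.716636… → ⌈·⌉ = 1398
j=9: r + 8k = 1579.625727… → ⌈·⌉ = 1580
j=10: r + 9k = 1761.534818… → ⌈·⌉ = 1762
j=11: r + 10k = 1943.443909… → ⌈·⌉ = 1944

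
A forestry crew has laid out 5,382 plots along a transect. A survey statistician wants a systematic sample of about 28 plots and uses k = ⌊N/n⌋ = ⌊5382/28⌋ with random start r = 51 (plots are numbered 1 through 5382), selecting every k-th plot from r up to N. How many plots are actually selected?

28

k = ⌊5382/28⌋ = 192
Achieved size = ⌊(5382 − 51)/192⌋ + 1 = ⌊5331/192⌋ + 1 = 27 + 1 = 28
(last selection: 51 + 27×192 = 5235 ≤ 5382; next would be 5427 > 5382)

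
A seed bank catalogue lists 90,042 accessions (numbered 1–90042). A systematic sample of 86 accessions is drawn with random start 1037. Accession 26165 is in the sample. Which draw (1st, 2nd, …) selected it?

25

k = 90042/86 = 1047
position = (26165 − 1037)/1047 + 1 = 25128/1047 + 1 = 24 + 1 = 25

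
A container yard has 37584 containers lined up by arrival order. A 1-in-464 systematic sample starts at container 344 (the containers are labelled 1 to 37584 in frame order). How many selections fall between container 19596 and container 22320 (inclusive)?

6

k = 464
First selection ≥ 19596: 344 + ⌈(19596−344)/464⌉·464 = 344 + 42×464 = 19832
Last selection ≤ 22320: 344 + ⌊(22320−344)/464⌋·464 = 344 + 47×464 = 22152
Count = 47 − 42 + 1 = 6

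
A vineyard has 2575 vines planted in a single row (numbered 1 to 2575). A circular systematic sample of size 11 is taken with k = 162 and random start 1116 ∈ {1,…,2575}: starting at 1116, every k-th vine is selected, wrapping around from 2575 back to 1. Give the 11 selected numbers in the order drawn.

Selection 1: 1116
Selection 2: 1116 + 162 = 1278
Selection 3: 1278 + 162 = 1440
Selection 4: 1440 + 162 = 1602
Selection 5: 1602 + 162 = 1764
Selection 6: 1764 + 162 = 1926
Selection 7: 1926 + 162 = 2088
Selection 8: 2088 + 162 = 2250
Selection 9: 2250 + 162 = 2412
Selection 10: 2412 + 162 = 2574
Selection 11: 2574 + 162 = 2736 → 2736 − 2575 = 161

1116, 1278, 1440, 1602, 1764, 1926, 2088, 2250, 2412, 2574, 161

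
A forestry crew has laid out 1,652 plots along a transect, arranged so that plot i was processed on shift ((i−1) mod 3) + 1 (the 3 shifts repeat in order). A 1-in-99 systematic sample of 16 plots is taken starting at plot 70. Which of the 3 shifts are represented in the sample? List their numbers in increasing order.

1

Consecutive selections differ by k = 99, so their shift numbers differ by 99 mod 3 = 0.
gcd(99, 3) = 3, so the sample visits 3/3 = 1 distinct residues mod 3.
Start 70 is shift 1; the shifts hit are 1.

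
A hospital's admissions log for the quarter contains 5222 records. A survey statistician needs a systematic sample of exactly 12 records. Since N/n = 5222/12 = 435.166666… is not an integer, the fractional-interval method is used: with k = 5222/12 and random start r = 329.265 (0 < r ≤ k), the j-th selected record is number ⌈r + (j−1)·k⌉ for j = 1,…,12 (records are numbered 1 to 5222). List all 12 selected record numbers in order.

j=1: r + 0k = 329.265 → ⌈·⌉ = 330
j=2: r + 1k = 764.431666… → ⌈·⌉ = 765
j=3: r + 2k = 1199.598333… → ⌈·⌉ = 1200
j=4: r + 3k = 1634.765 → ⌈·⌉ = 1635
j=5: r + 4k = 2069.931666… → ⌈·⌉ = 2070
j=6: r + 5k = 2505.098333… → ⌈·⌉ = 2506
j=7: r + 6k = 2940.265 → ⌈·⌉ = 2941
j=8: r + 7k = 3375.431666… → ⌈·⌉ = 3376
j=9: r + 8k = 3810.598333… → ⌈·⌉ = 3811
j=10: r + 9k = 4245.765 → ⌈·⌉ = 4246
j=11: r + 10k = 4680.931666… → ⌈·⌉ = 4681
j=12: r + 11k = 5116.098333… → ⌈·⌉ = 5117

330, 765, 1200, 1635, 2070, 2506, 2941, 3376, 3811, 4246, 4681, 5117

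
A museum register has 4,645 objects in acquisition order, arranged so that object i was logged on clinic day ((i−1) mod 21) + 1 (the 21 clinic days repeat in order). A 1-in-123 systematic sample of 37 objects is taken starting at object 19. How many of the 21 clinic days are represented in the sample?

7

Consecutive selections differ by k = 123, so their clinic day numbers differ by 123 mod 21 = 18.
gcd(123, 21) = 3, so the sample visits 21/3 = 7 distinct residues mod 21.
Start 19 is clinic day 19; the clinic days hit are 1, 4, 7, 10, 13, 16, 19.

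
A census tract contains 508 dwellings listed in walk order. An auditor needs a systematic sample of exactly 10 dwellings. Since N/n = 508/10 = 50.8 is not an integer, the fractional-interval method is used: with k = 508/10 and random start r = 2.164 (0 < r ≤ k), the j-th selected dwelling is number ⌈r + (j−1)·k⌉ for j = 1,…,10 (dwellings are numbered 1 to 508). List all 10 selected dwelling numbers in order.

j=1: r + 0k = 2.164 → ⌈·⌉ = 3
j=2: r + 1k = 52.964 → ⌈·⌉ = 53
j=3: r + 2k = 103.764 → ⌈·⌉ = 104
j=4: r + 3k = 154.564 → ⌈·⌉ = 155
j=5: r + 4k = 205.364 → ⌈·⌉ = 206
j=6: r + 5k = 256.164 → ⌈·⌉ = 257
j=7: r + 6k = 306.964 → ⌈·⌉ = 307
j=8: r + 7k = 357.764 → ⌈·⌉ = 358
j=9: r + 8k = 408.564 → ⌈·⌉ = 409
j=10: r + 9k = 459.364 → ⌈·⌉ = 460

3, 53, 104, 155, 206, 257, 307, 358, 409, 460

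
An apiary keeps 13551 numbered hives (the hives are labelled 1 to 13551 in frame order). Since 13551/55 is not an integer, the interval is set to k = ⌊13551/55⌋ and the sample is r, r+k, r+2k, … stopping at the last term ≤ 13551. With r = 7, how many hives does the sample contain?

56

k = ⌊13551/55⌋ = 246
Achieved size = ⌊(13551 − 7)/246⌋ + 1 = ⌊13544/246⌋ + 1 = 55 + 1 = 56
(last selection: 7 + 55×246 = 13537 ≤ 13551; next would be 13783 > 13551)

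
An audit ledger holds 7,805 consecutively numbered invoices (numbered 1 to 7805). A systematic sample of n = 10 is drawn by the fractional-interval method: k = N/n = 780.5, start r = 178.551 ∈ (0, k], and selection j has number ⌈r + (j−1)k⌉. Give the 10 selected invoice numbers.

j=1: r + 0k = 178.551 → ⌈·⌉ = 179
j=2: r + 1k = 959.051 → ⌈·⌉ = 960
j=3: r + 2k = 1739.551 → ⌈·⌉ = 1740
j=4: r + 3k = 2520.051 → ⌈·⌉ = 2521
j=5: r + 4k = 3300.551 → ⌈·⌉ = 3301
j=6: r + 5k = 4081.051 → ⌈·⌉ = 4082
j=7: r + 6k = 4861.551 → ⌈·⌉ = 4862
j=8: r + 7k = 5642.051 → ⌈·⌉ = 5643
j=9: r + 8k = 6422.551 → ⌈·⌉ = 6423
j=10: r + 9k = 7203.051 → ⌈·⌉ = 7204

179, 960, 1740, 2521, 3301, 4082, 4862, 5643, 6423, 7204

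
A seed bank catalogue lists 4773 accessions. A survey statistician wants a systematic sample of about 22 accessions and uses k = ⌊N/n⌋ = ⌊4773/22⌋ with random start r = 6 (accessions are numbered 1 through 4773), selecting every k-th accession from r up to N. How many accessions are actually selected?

23

k = ⌊4773/22⌋ = 216
Achieved size = ⌊(4773 − 6)/216⌋ + 1 = ⌊4767/216⌋ + 1 = 22 + 1 = 23
(last selection: 6 + 22×216 = 4758 ≤ 4773; next would be 4974 > 4773)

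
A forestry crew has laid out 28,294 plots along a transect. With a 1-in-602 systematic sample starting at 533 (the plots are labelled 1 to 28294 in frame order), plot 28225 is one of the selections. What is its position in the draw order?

k = 602
position = (28225 − 533)/602 + 1 = 27692/602 + 1 = 46 + 1 = 47

47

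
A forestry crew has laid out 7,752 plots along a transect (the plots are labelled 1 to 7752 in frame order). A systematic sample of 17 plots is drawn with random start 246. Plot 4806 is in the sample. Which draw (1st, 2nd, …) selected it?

11

k = 7752/17 = 456
position = (4806 − 246)/456 + 1 = 4560/456 + 1 = 10 + 1 = 11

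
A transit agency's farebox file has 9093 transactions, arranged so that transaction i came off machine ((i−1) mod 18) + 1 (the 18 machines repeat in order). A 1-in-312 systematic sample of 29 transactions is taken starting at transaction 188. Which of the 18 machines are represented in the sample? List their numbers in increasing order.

Consecutive selections differ by k = 312, so their machine numbers differ by 312 mod 18 = 6.
gcd(312, 18) = 6, so the sample visits 18/6 = 3 distinct residues mod 18.
Start 188 is machine 8; the machines hit are 2, 8, 14.

2, 8, 14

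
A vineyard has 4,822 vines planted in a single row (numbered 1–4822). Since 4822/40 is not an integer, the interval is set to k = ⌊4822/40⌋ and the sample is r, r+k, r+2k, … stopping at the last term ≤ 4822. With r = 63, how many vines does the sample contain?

k = ⌊4822/40⌋ = 120
Achieved size = ⌊(4822 − 63)/120⌋ + 1 = ⌊4759/120⌋ + 1 = 39 + 1 = 40
(last selection: 63 + 39×120 = 4743 ≤ 4822; next would be 4863 > 4822)

40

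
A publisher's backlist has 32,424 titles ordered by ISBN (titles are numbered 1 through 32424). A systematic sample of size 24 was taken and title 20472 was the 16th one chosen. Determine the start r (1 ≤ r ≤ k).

207

k = 32424/24 = 1351
r = 20472 − (16−1)×1351 = 20472 − 20265 = 207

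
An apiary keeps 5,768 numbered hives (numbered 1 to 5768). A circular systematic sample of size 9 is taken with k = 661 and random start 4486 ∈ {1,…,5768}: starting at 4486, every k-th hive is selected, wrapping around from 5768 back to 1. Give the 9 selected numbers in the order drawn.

4486, 5147, 40, 701, 1362, 2023, 2684, 3345, 4006

Selection 1: 4486
Selection 2: 4486 + 661 = 5147
Selection 3: 5147 + 661 = 5808 → 5808 − 5768 = 40
Selection 4: 40 + 661 = 701
Selection 5: 701 + 661 = 1362
Selection 6: 1362 + 661 = 2023
Selection 7: 2023 + 661 = 2684
Selection 8: 2684 + 661 = 3345
Selection 9: 3345 + 661 = 4006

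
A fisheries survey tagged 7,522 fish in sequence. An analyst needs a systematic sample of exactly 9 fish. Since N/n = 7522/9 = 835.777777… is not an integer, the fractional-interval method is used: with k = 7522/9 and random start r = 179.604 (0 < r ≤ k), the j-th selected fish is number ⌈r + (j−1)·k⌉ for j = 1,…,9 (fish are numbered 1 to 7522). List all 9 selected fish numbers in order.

j=1: r + 0k = 179.604 → ⌈·⌉ = 180
j=2: r + 1k = 1015.381777… → ⌈·⌉ = 1016
j=3: r + 2k = 1851.159555… → ⌈·⌉ = 1852
j=4: r + 3k = 2686.937333… → ⌈·⌉ = 2687
j=5: r + 4k = 3522.715111… → ⌈·⌉ = 3523
j=6: r + 5k = 4358.492888… → ⌈·⌉ = 4359
j=7: r + 6k = 5194.270666… → ⌈·⌉ = 5195
j=8: r + 7k = 6030.048444… → ⌈·⌉ = 6031
j=9: r + 8k = 6865.826222… → ⌈·⌉ = 6866

180, 1016, 1852, 2687, 3523, 4359, 5195, 6031, 6866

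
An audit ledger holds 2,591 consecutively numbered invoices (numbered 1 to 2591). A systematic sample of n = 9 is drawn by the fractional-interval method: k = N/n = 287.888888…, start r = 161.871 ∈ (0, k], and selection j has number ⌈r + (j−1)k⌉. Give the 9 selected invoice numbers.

j=1: r + 0k = 161.871 → ⌈·⌉ = 162
j=2: r + 1k = 449.759888… → ⌈·⌉ = 450
j=3: r + 2k = 737.648777… → ⌈·⌉ = 738
j=4: r + 3k = 1025.537666… → ⌈·⌉ = 1026
j=5: r + 4k = 1313.426555… → ⌈·⌉ = 1314
j=6: r + 5k = 1601.315444… → ⌈·⌉ = 1602
j=7: r + 6k = 1889.204333… → ⌈·⌉ = 1890
j=8: r + 7k = 2177.093222… → ⌈·⌉ = 2178
j=9: r + 8k = 2464.982111… → ⌈·⌉ = 2465

162, 450, 738, 1026, 1314, 1602, 1890, 2178, 2465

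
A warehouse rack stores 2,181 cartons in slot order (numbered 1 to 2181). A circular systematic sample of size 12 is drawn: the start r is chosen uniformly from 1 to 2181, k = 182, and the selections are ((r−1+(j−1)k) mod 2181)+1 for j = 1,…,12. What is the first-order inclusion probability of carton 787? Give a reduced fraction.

For each position j, as r ranges over 1…2181 the j-th selection hits every carton exactly once, so carton 787 is selected for exactly 12 of the 2181 starts.
Inclusion probability = 12/2181 = 4/727.

4/727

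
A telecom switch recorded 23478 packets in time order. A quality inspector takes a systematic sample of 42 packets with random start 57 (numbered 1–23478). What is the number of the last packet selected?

22976

k = 23478/42 = 559
42nd selection = r + (42−1)·k = 57 + 41×559 = 57 + 22919 = 22976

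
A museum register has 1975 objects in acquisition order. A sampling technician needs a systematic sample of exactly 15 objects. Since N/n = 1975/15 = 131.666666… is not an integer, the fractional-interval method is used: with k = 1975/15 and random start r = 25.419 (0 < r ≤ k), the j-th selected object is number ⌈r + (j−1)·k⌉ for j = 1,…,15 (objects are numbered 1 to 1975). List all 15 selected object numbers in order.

26, 158, 289, 421, 553, 684, 816, 948, 1079, 1211, 1343, 1474, 1606, 1738, 1869

j=1: r + 0k = 25.419 → ⌈·⌉ = 26
j=2: r + 1k = 157.085666… → ⌈·⌉ = 158
j=3: r + 2k = 288.752333… → ⌈·⌉ = 289
j=4: r + 3k = 420.419 → ⌈·⌉ = 421
j=5: r + 4k = 552.085666… → ⌈·⌉ = 553
j=6: r + 5k = 683.752333… → ⌈·⌉ = 684
j=7: r + 6k = 815.419 → ⌈·⌉ = 816
j=8: r + 7k = 947.085666… → ⌈·⌉ = 948
j=9: r + 8k = 1078.752333… → ⌈·⌉ = 1079
j=10: r + 9k = 1210.419 → ⌈·⌉ = 1211
j=11: r + 10k = 1342.085666… → ⌈·⌉ = 1343
j=12: r + 11k = 1473.752333… → ⌈·⌉ = 1474
j=13: r + 12k = 1605.419 → ⌈·⌉ = 1606
j=14: r + 13k = 1737.085666… → ⌈·⌉ = 1738
j=15: r + 14k = 1868.752333… → ⌈·⌉ = 1869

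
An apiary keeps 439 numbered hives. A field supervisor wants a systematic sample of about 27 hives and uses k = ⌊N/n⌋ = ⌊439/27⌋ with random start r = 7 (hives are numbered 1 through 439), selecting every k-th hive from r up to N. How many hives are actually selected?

k = ⌊439/27⌋ = 16
Achieved size = ⌊(439 − 7)/16⌋ + 1 = ⌊432/16⌋ + 1 = 27 + 1 = 28
(last selection: 7 + 27×16 = 439 ≤ 439; next would be 455 > 439)

28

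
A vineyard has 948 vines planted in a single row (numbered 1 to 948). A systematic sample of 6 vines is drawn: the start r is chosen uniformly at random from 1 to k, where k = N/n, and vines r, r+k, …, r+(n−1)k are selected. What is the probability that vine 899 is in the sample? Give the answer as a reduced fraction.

k = 948/6 = 158.
Vine 899 is selected iff r ≡ 899 (mod 158); exactly one such r in {1,…,158}.
Inclusion probability = 1/158.

1/158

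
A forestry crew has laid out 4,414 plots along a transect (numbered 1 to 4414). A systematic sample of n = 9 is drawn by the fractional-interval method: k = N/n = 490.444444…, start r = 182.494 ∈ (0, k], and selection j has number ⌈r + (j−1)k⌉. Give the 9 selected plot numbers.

j=1: r + 0k = 182.494 → ⌈·⌉ = 183
j=2: r + 1k = 672.938444… → ⌈·⌉ = 673
j=3: r + 2k = 1163.382888… → ⌈·⌉ = 1164
j=4: r + 3k = 1653.827333… → ⌈·⌉ = 1654
j=5: r + 4k = 2144.271777… → ⌈·⌉ = 2145
j=6: r + 5k = 2634.716222… → ⌈·⌉ = 2635
j=7: r + 6k = 3125.160666… → ⌈·⌉ = 3126
j=8: r + 7k = 3615.605111… → ⌈·⌉ = 3616
j=9: r + 8k = 4106.049555… → ⌈·⌉ = 4107

183, 673, 1164, 1654, 2145, 2635, 3126, 3616, 4107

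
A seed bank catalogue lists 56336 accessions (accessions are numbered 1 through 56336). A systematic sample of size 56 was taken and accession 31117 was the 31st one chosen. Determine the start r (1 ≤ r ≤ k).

k = 56336/56 = 1006
r = 31117 − (31−1)×1006 = 31117 − 30180 = 937

937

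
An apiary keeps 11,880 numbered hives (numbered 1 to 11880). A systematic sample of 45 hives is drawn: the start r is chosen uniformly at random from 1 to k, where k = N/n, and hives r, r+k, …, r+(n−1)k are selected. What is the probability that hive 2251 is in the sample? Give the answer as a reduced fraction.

k = 11880/45 = 264.
Hive 2251 is selected iff r ≡ 2251 (mod 264); exactly one such r in {1,…,264}.
Inclusion probability = 1/264.

1/264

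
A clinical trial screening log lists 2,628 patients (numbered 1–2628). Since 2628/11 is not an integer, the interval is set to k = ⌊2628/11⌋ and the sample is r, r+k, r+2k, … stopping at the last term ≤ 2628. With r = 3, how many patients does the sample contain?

k = ⌊2628/11⌋ = 238
Achieved size = ⌊(2628 − 3)/238⌋ + 1 = ⌊2625/238⌋ + 1 = 11 + 1 = 12
(last selection: 3 + 11×238 = 2621 ≤ 2628; next would be 2859 > 2628)

12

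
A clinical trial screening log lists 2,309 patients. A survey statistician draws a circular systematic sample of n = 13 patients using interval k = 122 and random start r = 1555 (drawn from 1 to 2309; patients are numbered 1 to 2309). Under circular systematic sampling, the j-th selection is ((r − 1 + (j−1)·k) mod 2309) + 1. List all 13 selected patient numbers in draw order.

1555, 1677, 1799, 1921, 2043, 2165, 2287, 100, 222, 344, 466, 588, 710

Selection 1: 1555
Selection 2: 1555 + 122 = 1677
Selection 3: 1677 + 122 = 1799
Selection 4: 1799 + 122 = 1921
Selection 5: 1921 + 122 = 2043
Selection 6: 2043 + 122 = 2165
Selection 7: 2165 + 122 = 2287
Selection 8: 2287 + 122 = 2409 → 2409 − 2309 = 100
Selection 9: 100 + 122 = 222
Selection 10: 222 + 122 = 344
Selection 11: 344 + 122 = 466
Selection 12: 466 + 122 = 588
Selection 13: 588 + 122 = 710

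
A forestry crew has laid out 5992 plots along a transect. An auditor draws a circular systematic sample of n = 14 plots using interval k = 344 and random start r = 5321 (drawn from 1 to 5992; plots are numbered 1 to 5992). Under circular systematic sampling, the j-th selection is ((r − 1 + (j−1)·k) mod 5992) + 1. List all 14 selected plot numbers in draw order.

5321, 5665, 17, 361, 705, 1049, 1393, 1737, 2081, 2425, 2769, 3113, 3457, 3801

Selection 1: 5321
Selection 2: 5321 + 344 = 5665
Selection 3: 5665 + 344 = 6009 → 6009 − 5992 = 17
Selection 4: 17 + 344 = 361
Selection 5: 361 + 344 = 705
Selection 6: 705 + 344 = 1049
Selection 7: 1049 + 344 = 1393
Selection 8: 1393 + 344 = 1737
Selection 9: 1737 + 344 = 2081
Selection 10: 2081 + 344 = 2425
Selection 11: 2425 + 344 = 2769
Selection 12: 2769 + 344 = 3113
Selection 13: 3113 + 344 = 3457
Selection 14: 3457 + 344 = 3801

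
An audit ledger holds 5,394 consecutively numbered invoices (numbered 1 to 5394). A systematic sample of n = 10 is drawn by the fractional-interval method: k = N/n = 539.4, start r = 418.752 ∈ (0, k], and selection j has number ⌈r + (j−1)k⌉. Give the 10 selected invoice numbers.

j=1: r + 0k = 418.752 → ⌈·⌉ = 419
j=2: r + 1k = 958.152 → ⌈·⌉ = 959
j=3: r + 2k = 1497.552 → ⌈·⌉ = 1498
j=4: r + 3k = 2036.952 → ⌈·⌉ = 2037
j=5: r + 4k = 2576.352 → ⌈·⌉ = 2577
j=6: r + 5k = 3115.752 → ⌈·⌉ = 3116
j=7: r + 6k = 3655.152 → ⌈·⌉ = 3656
j=8: r + 7k = 4194.552 → ⌈·⌉ = 4195
j=9: r + 8k = 4733.952 → ⌈·⌉ = 4734
j=10: r + 9k = 5273.352 → ⌈·⌉ = 5274

419, 959, 1498, 2037, 2577, 3116, 3656, 4195, 4734, 5274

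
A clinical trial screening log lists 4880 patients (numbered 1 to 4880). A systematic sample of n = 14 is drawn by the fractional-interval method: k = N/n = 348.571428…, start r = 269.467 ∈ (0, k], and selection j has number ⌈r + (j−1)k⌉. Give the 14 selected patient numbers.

270, 619, 967, 1316, 1664, 2013, 2361, 2710, 3059, 3407, 3756, 4104, 4453, 4801

j=1: r + 0k = 269.467 → ⌈·⌉ = 270
j=2: r + 1k = 618.038428… → ⌈·⌉ = 619
j=3: r + 2k = 966.609857… → ⌈·⌉ = 967
j=4: r + 3k = 1315.181285… → ⌈·⌉ = 1316
j=5: r + 4k = 1663.752714… → ⌈·⌉ = 1664
j=6: r + 5k = 2012.324142… → ⌈·⌉ = 2013
j=7: r + 6k = 2360.895571… → ⌈·⌉ = 2361
j=8: r + 7k = 2709.467 → ⌈·⌉ = 2710
j=9: r + 8k = 3058.038428… → ⌈·⌉ = 3059
j=10: r + 9k = 3406.609857… → ⌈·⌉ = 3407
j=11: r + 10k = 3755.181285… → ⌈·⌉ = 3756
j=12: r + 11k = 4103.752714… → ⌈·⌉ = 4104
j=13: r + 12k = 4452.324142… → ⌈·⌉ = 4453
j=14: r + 13k = 4800.895571… → ⌈·⌉ = 4801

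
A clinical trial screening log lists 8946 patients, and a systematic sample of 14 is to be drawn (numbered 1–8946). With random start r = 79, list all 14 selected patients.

79, 718, 1357, 1996, 2635, 3274, 3913, 4552, 5191, 5830, 6469, 7108, 7747, 8386

k = N/n = 8946/14 = 639
patient 1: 79
patient 2: 79 + 639 = 718
patient 3: 718 + 639 = 1357
patient 4: 1357 + 639 = 1996
patient 5: 1996 + 639 = 2635
patient 6: 2635 + 639 = 3274
patient 7: 3274 + 639 = 3913
patient 8: 3913 + 639 = 4552
patient 9: 4552 + 639 = 5191
patient 10: 5191 + 639 = 5830
patient 11: 5830 + 639 = 6469
patient 12: 6469 + 639 = 7108
patient 13: 7108 + 639 = 7747
patient 14: 7747 + 639 = 8386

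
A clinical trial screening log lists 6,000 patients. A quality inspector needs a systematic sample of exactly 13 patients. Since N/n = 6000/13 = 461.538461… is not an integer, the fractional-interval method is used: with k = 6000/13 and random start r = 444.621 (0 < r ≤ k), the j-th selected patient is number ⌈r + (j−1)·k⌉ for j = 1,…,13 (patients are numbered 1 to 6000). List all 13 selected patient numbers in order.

j=1: r + 0k = 444.621 → ⌈·⌉ = 445
j=2: r + 1k = 906.159461… → ⌈·⌉ = 907
j=3: r + 2k = 1367.697923… → ⌈·⌉ = 1368
j=4: r + 3k = 1829.236384… → ⌈·⌉ = 1830
j=5: r + 4k = 2290.774846… → ⌈·⌉ = 2291
j=6: r + 5k = 2752.313307… → ⌈·⌉ = 2753
j=7: r + 6k = 3213.851769… → ⌈·⌉ = 3214
j=8: r + 7k = 3675.390230… → ⌈·⌉ = 3676
j=9: r + 8k = 4136.928692… → ⌈·⌉ = 4137
j=10: r + 9k = 4598.467153… → ⌈·⌉ = 4599
j=11: r + 10k = 5060.005615… → ⌈·⌉ = 5061
j=12: r + 11k = 5521.544076… → ⌈·⌉ = 5522
j=13: r + 12k = 5983.082538… → ⌈·⌉ = 5984

445, 907, 1368, 1830, 2291, 2753, 3214, 3676, 4137, 4599, 5061, 5522, 5984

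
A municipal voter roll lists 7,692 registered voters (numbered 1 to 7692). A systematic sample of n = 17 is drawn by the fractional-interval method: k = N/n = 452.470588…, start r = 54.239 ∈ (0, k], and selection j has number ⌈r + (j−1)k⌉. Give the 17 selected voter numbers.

55, 507, 960, 1412, 1865, 2317, 2770, 3222, 3675, 4127, 4579, 5032, 5484, 5937, 6389, 6842, 7294

j=1: r + 0k = 54.239 → ⌈·⌉ = 55
j=2: r + 1k = 506.709588… → ⌈·⌉ = 507
j=3: r + 2k = 959.180176… → ⌈·⌉ = 960
j=4: r + 3k = 1411.650764… → ⌈·⌉ = 1412
j=5: r + 4k = 1864.121352… → ⌈·⌉ = 1865
j=6: r + 5k = 2316.591941… → ⌈·⌉ = 2317
j=7: r + 6k = 2769.062529… → ⌈·⌉ = 2770
j=8: r + 7k = 3221.533117… → ⌈·⌉ = 3222
j=9: r + 8k = 3674.003705… → ⌈·⌉ = 3675
j=10: r + 9k = 4126.474294… → ⌈·⌉ = 4127
j=11: r + 10k = 4578.944882… → ⌈·⌉ = 4579
j=12: r + 11k = 5031.415470… → ⌈·⌉ = 5032
j=13: r + 12k = 5483.886058… → ⌈·⌉ = 5484
j=14: r + 13k = 5936.356647… → ⌈·⌉ = 5937
j=15: r + 14k = 6388.827235… → ⌈·⌉ = 6389
j=16: r + 15k = 6841.297823… → ⌈·⌉ = 6842
j=17: r + 16k = 7293.768411… → ⌈·⌉ = 7294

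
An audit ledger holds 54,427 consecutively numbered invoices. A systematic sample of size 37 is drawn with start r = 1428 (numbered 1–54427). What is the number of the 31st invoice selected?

45558

k = 54427/37 = 1471
31st selection = r + (31−1)·k = 1428 + 30×1471 = 1428 + 44130 = 45558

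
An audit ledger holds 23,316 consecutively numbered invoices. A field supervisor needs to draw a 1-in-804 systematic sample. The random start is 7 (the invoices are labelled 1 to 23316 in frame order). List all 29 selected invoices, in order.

7, 811, 1615, 2419, 3223, 4027, 4831, 5635, 6439, 7243, 8047, 8851, 9655, 10459, 11263, 12067, 12871, 13675, 14479, 15283, 16087, 16891, 17695, 18499, 19303, 20107, 20911, 21715, 22519

invoice 1: 7
invoice 2: 7 + 804 = 811
invoice 3: 811 + 804 = 1615
invoice 4: 1615 + 804 = 2419
invoice 5: 2419 + 804 = 3223
invoice 6: 3223 + 804 = 4027
invoice 7: 4027 + 804 = 4831
invoice 8: 4831 + 804 = 5635
invoice 9: 5635 + 804 = 6439
invoice 10: 6439 + 804 = 7243
invoice 11: 7243 + 804 = 8047
invoice 12: 8047 + 804 = 8851
invoice 13: 8851 + 804 = 9655
invoice 14: 9655 + 804 = 10459
invoice 15: 10459 + 804 = 11263
invoice 16: 11263 + 804 = 12067
invoice 17: 12067 + 804 = 12871
invoice 18: 12871 + 804 = 13675
invoice 19: 13675 + 804 = 14479
invoice 20: 14479 + 804 = 15283
invoice 21: 15283 + 804 = 16087
invoice 22: 16087 + 804 = 16891
invoice 23: 16891 + 804 = 17695
invoice 24: 17695 + 804 = 18499
invoice 25: 18499 + 804 = 19303
invoice 26: 19303 + 804 = 20107
invoice 27: 20107 + 804 = 20911
invoice 28: 20911 + 804 = 21715
invoice 29: 21715 + 804 = 22519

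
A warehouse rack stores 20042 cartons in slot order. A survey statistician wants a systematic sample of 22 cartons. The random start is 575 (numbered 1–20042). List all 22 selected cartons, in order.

k = N/n = 20042/22 = 911
carton 1: 575
carton 2: 575 + 911 = 1486
carton 3: 1486 + 911 = 2397
carton 4: 2397 + 911 = 3308
carton 5: 3308 + 911 = 4219
carton 6: 4219 + 911 = 5130
carton 7: 5130 + 911 = 6041
carton 8: 6041 + 911 = 6952
carton 9: 6952 + 911 = 7863
carton 10: 7863 + 911 = 8774
carton 11: 8774 + 911 = 9685
carton 12: 9685 + 911 = 10596
carton 13: 10596 + 911 = 11507
carton 14: 11507 + 911 = 12418
carton 15: 12418 + 911 = 13329
carton 16: 13329 + 911 = 14240
carton 17: 14240 + 911 = 15151
carton 18: 15151 + 911 = 16062
carton 19: 16062 + 911 = 16973
carton 20: 16973 + 911 = 17884
carton 21: 17884 + 911 = 18795
carton 22: 18795 + 911 = 19706

575, 1486, 2397, 3308, 4219, 5130, 6041, 6952, 7863, 8774, 9685, 10596, 11507, 12418, 13329, 14240, 15151, 16062, 16973, 17884, 18795, 19706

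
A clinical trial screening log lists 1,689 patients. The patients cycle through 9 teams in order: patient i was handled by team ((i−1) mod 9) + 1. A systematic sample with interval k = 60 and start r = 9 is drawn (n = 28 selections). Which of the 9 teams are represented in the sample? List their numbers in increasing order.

Consecutive selections differ by k = 60, so their team numbers differ by 60 mod 9 = 6.
gcd(60, 9) = 3, so the sample visits 9/3 = 3 distinct residues mod 9.
Start 9 is team 9; the teams hit are 3, 6, 9.

3, 6, 9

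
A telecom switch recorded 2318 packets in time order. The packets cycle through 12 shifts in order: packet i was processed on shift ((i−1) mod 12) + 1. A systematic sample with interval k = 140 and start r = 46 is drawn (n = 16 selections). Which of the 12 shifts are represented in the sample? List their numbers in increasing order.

Consecutive selections differ by k = 140, so their shift numbers differ by 140 mod 12 = 8.
gcd(140, 12) = 4, so the sample visits 12/4 = 3 distinct residues mod 12.
Start 46 is shift 10; the shifts hit are 2, 6, 10.

2, 6, 10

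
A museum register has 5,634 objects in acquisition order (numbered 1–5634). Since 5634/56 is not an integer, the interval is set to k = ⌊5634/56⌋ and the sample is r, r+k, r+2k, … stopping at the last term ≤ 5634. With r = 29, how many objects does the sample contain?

57

k = ⌊5634/56⌋ = 100
Achieved size = ⌊(5634 − 29)/100⌋ + 1 = ⌊5605/100⌋ + 1 = 56 + 1 = 57
(last selection: 29 + 56×100 = 5629 ≤ 5634; next would be 5729 > 5634)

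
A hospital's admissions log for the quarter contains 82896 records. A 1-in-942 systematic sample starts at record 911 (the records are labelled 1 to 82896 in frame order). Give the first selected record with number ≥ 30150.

k = 942
Steps past start: ⌈(30150 − 911)/942⌉ = ⌈29239/942⌉ = 32
Selected record: 911 + 32×942 = 31055

31055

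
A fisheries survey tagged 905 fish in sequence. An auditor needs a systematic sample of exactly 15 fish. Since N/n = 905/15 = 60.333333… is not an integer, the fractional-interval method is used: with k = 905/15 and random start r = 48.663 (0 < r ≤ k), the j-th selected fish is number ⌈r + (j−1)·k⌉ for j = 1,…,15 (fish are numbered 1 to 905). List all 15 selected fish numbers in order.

j=1: r + 0k = 48.663 → ⌈·⌉ = 49
j=2: r + 1k = 108.996333… → ⌈·⌉ = 109
j=3: r + 2k = 169.329666… → ⌈·⌉ = 170
j=4: r + 3k = 229.663 → ⌈·⌉ = 230
j=5: r + 4k = 289.996333… → ⌈·⌉ = 290
j=6: r + 5k = 350.329666… → ⌈·⌉ = 351
j=7: r + 6k = 410.663 → ⌈·⌉ = 411
j=8: r + 7k = 470.996333… → ⌈·⌉ = 471
j=9: r + 8k = 531.329666… → ⌈·⌉ = 532
j=10: r + 9k = 591.663 → ⌈·⌉ = 592
j=11: r + 10k = 651.996333… → ⌈·⌉ = 652
j=12: r + 11k = 712.329666… → ⌈·⌉ = 713
j=13: r + 12k = 772.663 → ⌈·⌉ = 773
j=14: r + 13k = 832.996333… → ⌈·⌉ = 833
j=15: r + 14k = 893.329666… → ⌈·⌉ = 894

49, 109, 170, 230, 290, 351, 411, 471, 532, 592, 652, 713, 773, 833, 894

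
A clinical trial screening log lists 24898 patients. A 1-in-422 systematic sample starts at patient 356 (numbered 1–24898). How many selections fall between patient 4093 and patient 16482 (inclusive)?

30

k = 422
First selection ≥ 4093: 356 + ⌈(4093−356)/422⌉·422 = 356 + 9×422 = 4154
Last selection ≤ 16482: 356 + ⌊(16482−356)/422⌋·422 = 356 + 38×422 = 16392
Count = 38 − 9 + 1 = 30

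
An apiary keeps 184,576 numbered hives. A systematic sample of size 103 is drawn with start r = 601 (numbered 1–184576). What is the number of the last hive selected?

183385

k = 184576/103 = 1792
103rd selection = r + (103−1)·k = 601 + 102×1792 = 601 + 182784 = 183385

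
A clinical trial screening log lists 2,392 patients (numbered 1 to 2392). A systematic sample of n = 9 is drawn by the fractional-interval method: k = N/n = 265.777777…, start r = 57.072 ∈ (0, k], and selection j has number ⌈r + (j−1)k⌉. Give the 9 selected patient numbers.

58, 323, 589, 855, 1121, 1386, 1652, 1918, 2184

j=1: r + 0k = 57.072 → ⌈·⌉ = 58
j=2: r + 1k = 322.849777… → ⌈·⌉ = 323
j=3: r + 2k = 588.627555… → ⌈·⌉ = 589
j=4: r + 3k = 854.405333… → ⌈·⌉ = 855
j=5: r + 4k = 1120.183111… → ⌈·⌉ = 1121
j=6: r + 5k = 1385.960888… → ⌈·⌉ = 1386
j=7: r + 6k = 1651.738666… → ⌈·⌉ = 1652
j=8: r + 7k = 1917.516444… → ⌈·⌉ = 1918
j=9: r + 8k = 2183.294222… → ⌈·⌉ = 2184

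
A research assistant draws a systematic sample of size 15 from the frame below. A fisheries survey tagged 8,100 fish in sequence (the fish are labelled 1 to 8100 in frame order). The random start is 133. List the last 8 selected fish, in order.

k = N/n = 8100/15 = 540
8th selection = 133 + 7×540 = 3913
9th: 3913 + 540 = 4453
10th: 4453 + 540 = 4993
11th: 4993 + 540 = 5533
12th: 5533 + 540 = 6073
13th: 6073 + 540 = 6613
14th: 6613 + 540 = 7153
15th: 7153 + 540 = 7693

3913, 4453, 4993, 5533, 6073, 6613, 7153, 7693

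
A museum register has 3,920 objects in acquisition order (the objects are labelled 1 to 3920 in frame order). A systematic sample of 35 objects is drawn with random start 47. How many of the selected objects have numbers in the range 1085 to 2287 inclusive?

11

k = 3920/35 = 112
First selection ≥ 1085: 47 + ⌈(1085−47)/112⌉·112 = 47 + 10×112 = 1167
Last selection ≤ 2287: 47 + ⌊(2287−47)/112⌋·112 = 47 + 20×112 = 2287
Count = 20 − 10 + 1 = 11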